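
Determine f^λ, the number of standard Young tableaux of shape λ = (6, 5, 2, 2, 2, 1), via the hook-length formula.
# SYT of shape (6, 5, 2, 2, 2, 1) = 7920640

Hook-length formula: f^λ = n! / Π hook(c), product over all cells c of the Young diagram. For λ = (6, 5, 2, 2, 2, 1), n = 18 boxes. Hook lengths by row (left-to-right, top-to-bottom): [11, 9, 5, 4, 3, 1]; [9, 7, 3, 2, 1]; [5, 3]; [4, 2]; [3, 1]; [1]. Product of hooks = 808315200. So f^λ = 18! / 808315200 = 6402373705728000 / 808315200 = 7920640.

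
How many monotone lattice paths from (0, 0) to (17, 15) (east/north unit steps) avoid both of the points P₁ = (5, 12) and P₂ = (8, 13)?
Number of paths = 553076590

Inclusion–exclusion. Total paths: C(32, 17) = 565722720. Through P₁: C(17, 5)·C(15, 12) = 2815540. Through P₂: C(21, 8)·C(11, 9) = 11191950. Since P₁ is strictly southwest of P₂, a monotone path through both must visit P₁ then P₂; paths through both = C(17, 5)·C(4, 3)·C(11, 9) = 1361360. Avoid both = 565722720 − 2815540 − 11191950 + 1361360 = 553076590.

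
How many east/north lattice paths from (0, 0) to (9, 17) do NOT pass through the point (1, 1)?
Number of paths = 1653608

Total paths from (0, 0) to (9, 17): C(26, 9) = 3124550. Paths through (1, 1): (paths (0, 0) → (1, 1)) × (paths (1, 1) → (9, 17)) = C(2, 1) · C(24, 8) = 2 · 735471 = 1470942. Avoidance count = 3124550 − 1470942 = 1653608.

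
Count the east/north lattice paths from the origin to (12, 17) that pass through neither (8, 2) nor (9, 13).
Number of paths = 34330715

Inclusion–exclusion. Total paths: C(29, 12) = 51895935. Through P₁: C(10, 8)·C(19, 4) = 174420. Through P₂: C(22, 9)·C(7, 3) = 17409700. Since P₁ is strictly southwest of P₂, a monotone path through both must visit P₁ then P₂; paths through both = C(10, 8)·C(12, 1)·C(7, 3) = 18900. Avoid both = 51895935 − 174420 − 17409700 + 18900 = 34330715.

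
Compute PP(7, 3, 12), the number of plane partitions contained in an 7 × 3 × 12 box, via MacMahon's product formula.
PP(7, 3, 12) = 1577078895600

Evaluate the triple product over i = 1..7, j = 1..3, k = 1..12. The factors are (2/1) · (3/2) · (4/3) · (5/4) · (6/5) · (7/6) · (8/7) · (9/8) · … (252 factors total). The numerators and denominators telescope so the product is an integer; carrying out the multiplication exactly gives PP(7, 3, 12) = 1577078895600.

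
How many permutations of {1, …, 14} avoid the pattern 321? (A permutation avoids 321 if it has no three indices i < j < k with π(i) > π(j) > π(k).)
C_14 = 2674440

These 321-avoiding permutations are counted by the Catalan number C_n = (1/(n + 1)) · C(2n, n). For n = 14: C_14 = (1/15) · C(28, 14) = 40116600/15 = 2674440.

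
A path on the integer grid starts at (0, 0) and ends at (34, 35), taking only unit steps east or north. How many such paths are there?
Number of paths = 56093138908331422716

A monotone lattice path from (0, 0) to (34, 35) consists of 34 east steps and 35 north steps in some order, so it is determined by which 34 of the 69 steps are east. The count is C(69, 34) = 56093138908331422716.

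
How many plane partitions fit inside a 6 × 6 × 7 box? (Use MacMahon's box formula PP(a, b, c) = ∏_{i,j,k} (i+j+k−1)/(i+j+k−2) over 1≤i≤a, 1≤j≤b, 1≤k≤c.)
PP(6, 6, 7) = 29706808370096

Evaluate the triple product over i = 1..6, j = 1..6, k = 1..7. The factors are (2/1) · (3/2) · (4/3) · (5/4) · (6/5) · (7/6) · (8/7) · (3/2) · … (252 factors total). The numerators and denominators telescope so the product is an integer; carrying out the multiplication exactly gives PP(6, 6, 7) = 29706808370096.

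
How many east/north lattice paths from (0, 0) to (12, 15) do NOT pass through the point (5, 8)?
Number of paths = 12966876

Total paths from (0, 0) to (12, 15): C(27, 12) = 17383860. Paths through (5, 8): (paths (0, 0) → (5, 8)) × (paths (5, 8) → (12, 15)) = C(13, 5) · C(14, 7) = 1287 · 3432 = 4416984. Avoidance count = 17383860 − 4416984 = 12966876.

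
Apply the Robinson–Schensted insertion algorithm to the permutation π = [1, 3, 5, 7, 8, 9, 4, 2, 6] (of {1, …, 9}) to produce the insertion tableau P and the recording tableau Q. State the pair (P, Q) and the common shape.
P = [1, 2, 4, 6, 8, 9] / [3, 7] / [5];  Q = [1, 2, 3, 4, 5, 6] / [7, 9] / [8];  common shape = (6, 2, 1)

Row-insert the values π_1, π_2, … into P one at a time, bumping the leftmost entry strictly greater than the inserted value down to the next row. The recording tableau Q records, in position (i, j), the step at which that cell was added to P.
  Insert 1 (step 1): P = [1];  Q = [1]
  Insert 3 (step 2): P = [1, 3];  Q = [1, 2]
  Insert 5 (step 3): P = [1, 3, 5];  Q = [1, 2, 3]
  Insert 7 (step 4): P = [1, 3, 5, 7];  Q = [1, 2, 3, 4]
  Insert 8 (step 5): P = [1, 3, 5, 7, 8];  Q = [1, 2, 3, 4, 5]
  Insert 9 (step 6): P = [1, 3, 5, 7, 8, 9];  Q = [1, 2, 3, 4, 5, 6]
  Insert 4 (step 7): P = [1, 3, 4, 7, 8, 9] / [5];  Q = [1, 2, 3, 4, 5, 6] / [7]
  Insert 2 (step 8): P = [1, 2, 4, 7, 8, 9] / [3] / [5];  Q = [1, 2, 3, 4, 5, 6] / [7] / [8]
  Insert 6 (step 9): P = [1, 2, 4, 6, 8, 9] / [3, 7] / [5];  Q = [1, 2, 3, 4, 5, 6] / [7, 9] / [8]
Final shape: (6, 2, 1).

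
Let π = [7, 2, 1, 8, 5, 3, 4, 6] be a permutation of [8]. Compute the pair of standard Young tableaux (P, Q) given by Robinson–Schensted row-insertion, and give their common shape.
P = [1, 3, 4, 6] / [2, 5] / [7, 8];  Q = [1, 4, 7, 8] / [2, 5] / [3, 6];  common shape = (4, 2, 2)

Row-insert the values π_1, π_2, … into P one at a time, bumping the leftmost entry strictly greater than the inserted value down to the next row. The recording tableau Q records, in position (i, j), the step at which that cell was added to P.
  Insert 7 (step 1): P = [7];  Q = [1]
  Insert 2 (step 2): P = [2] / [7];  Q = [1] / [2]
  Insert 1 (step 3): P = [1] / [2] / [7];  Q = [1] / [2] / [3]
  Insert 8 (step 4): P = [1, 8] / [2] / [7];  Q = [1, 4] / [2] / [3]
  Insert 5 (step 5): P = [1, 5] / [2, 8] / [7];  Q = [1, 4] / [2, 5] / [3]
  Insert 3 (step 6): P = [1, 3] / [2, 5] / [7, 8];  Q = [1, 4] / [2, 5] / [3, 6]
  Insert 4 (step 7): P = [1, 3, 4] / [2, 5] / [7, 8];  Q = [1, 4, 7] / [2, 5] / [3, 6]
  Insert 6 (step 8): P = [1, 3, 4, 6] / [2, 5] / [7, 8];  Q = [1, 4, 7, 8] / [2, 5] / [3, 6]
Final shape: (4, 2, 2).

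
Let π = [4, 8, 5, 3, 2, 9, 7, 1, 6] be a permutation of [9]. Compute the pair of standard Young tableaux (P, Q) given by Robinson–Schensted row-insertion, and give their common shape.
P = [1, 5, 6] / [2, 7] / [3, 9] / [4] / [8];  Q = [1, 2, 6] / [3, 7] / [4, 9] / [5] / [8];  common shape = (3, 2, 2, 1, 1)

Row-insert the values π_1, π_2, … into P one at a time, bumping the leftmost entry strictly greater than the inserted value down to the next row. The recording tableau Q records, in position (i, j), the step at which that cell was added to P.
  Insert 4 (step 1): P = [4];  Q = [1]
  Insert 8 (step 2): P = [4, 8];  Q = [1, 2]
  Insert 5 (step 3): P = [4, 5] / [8];  Q = [1, 2] / [3]
  Insert 3 (step 4): P = [3, 5] / [4] / [8];  Q = [1, 2] / [3] / [4]
  Insert 2 (step 5): P = [2, 5] / [3] / [4] / [8];  Q = [1, 2] / [3] / [4] / [5]
  Insert 9 (step 6): P = [2, 5, 9] / [3] / [4] / [8];  Q = [1, 2, 6] / [3] / [4] / [5]
  Insert 7 (step 7): P = [2, 5, 7] / [3, 9] / [4] / [8];  Q = [1, 2, 6] / [3, 7] / [4] / [5]
  Insert 1 (step 8): P = [1, 5, 7] / [2, 9] / [3] / [4] / [8];  Q = [1, 2, 6] / [3, 7] / [4] / [5] / [8]
  Insert 6 (step 9): P = [1, 5, 6] / [2, 7] / [3, 9] / [4] / [8];  Q = [1, 2, 6] / [3, 7] / [4, 9] / [5] / [8]
Final shape: (3, 2, 2, 1, 1).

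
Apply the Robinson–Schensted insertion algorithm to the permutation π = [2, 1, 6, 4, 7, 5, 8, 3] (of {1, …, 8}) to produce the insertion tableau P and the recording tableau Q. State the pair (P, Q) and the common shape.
P = [1, 3, 5, 8] / [2, 4, 7] / [6];  Q = [1, 3, 5, 7] / [2, 4, 6] / [8];  common shape = (4, 3, 1)

Row-insert the values π_1, π_2, … into P one at a time, bumping the leftmost entry strictly greater than the inserted value down to the next row. The recording tableau Q records, in position (i, j), the step at which that cell was added to P.
  Insert 2 (step 1): P = [2];  Q = [1]
  Insert 1 (step 2): P = [1] / [2];  Q = [1] / [2]
  Insert 6 (step 3): P = [1, 6] / [2];  Q = [1, 3] / [2]
  Insert 4 (step 4): P = [1, 4] / [2, 6];  Q = [1, 3] / [2, 4]
  Insert 7 (step 5): P = [1, 4, 7] / [2, 6];  Q = [1, 3, 5] / [2, 4]
  Insert 5 (step 6): P = [1, 4, 5] / [2, 6, 7];  Q = [1, 3, 5] / [2, 4, 6]
  Insert 8 (step 7): P = [1, 4, 5, 8] / [2, 6, 7];  Q = [1, 3, 5, 7] / [2, 4, 6]
  Insert 3 (step 8): P = [1, 3, 5, 8] / [2, 4, 7] / [6];  Q = [1, 3, 5, 7] / [2, 4, 6] / [8]
Final shape: (4, 3, 1).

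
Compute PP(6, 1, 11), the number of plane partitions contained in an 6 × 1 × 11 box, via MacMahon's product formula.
PP(6, 1, 11) = 12376

Evaluate the triple product over i = 1..6, j = 1..1, k = 1..11. The factors are (2/1) · (3/2) · (4/3) · (5/4) · (6/5) · (7/6) · (8/7) · (9/8) · … (66 factors total). The numerators and denominators telescope so the product is an integer; carrying out the multiplication exactly gives PP(6, 1, 11) = 12376.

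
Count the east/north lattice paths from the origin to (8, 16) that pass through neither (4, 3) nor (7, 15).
Number of paths = 342933

Inclusion–exclusion. Total paths: C(24, 8) = 735471. Through P₁: C(7, 4)·C(17, 4) = 83300. Through P₂: C(22, 7)·C(2, 1) = 341088. Since P₁ is strictly southwest of P₂, a monotone path through both must visit P₁ then P₂; paths through both = C(7, 4)·C(15, 3)·C(2, 1) = 31850. Avoid both = 735471 − 83300 − 341088 + 31850 = 342933.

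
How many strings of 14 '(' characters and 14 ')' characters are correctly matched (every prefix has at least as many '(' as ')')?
C_14 = 2674440

These balanced parentheses are counted by the Catalan number C_n = (1/(n + 1)) · C(2n, n). For n = 14: C_14 = (1/15) · C(28, 14) = 40116600/15 = 2674440.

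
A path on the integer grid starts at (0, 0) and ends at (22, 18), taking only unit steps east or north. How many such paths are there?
Number of paths = 113380261800

A monotone lattice path from (0, 0) to (22, 18) consists of 22 east steps and 18 north steps in some order, so it is determined by which 22 of the 40 steps are east. The count is C(40, 22) = 113380261800.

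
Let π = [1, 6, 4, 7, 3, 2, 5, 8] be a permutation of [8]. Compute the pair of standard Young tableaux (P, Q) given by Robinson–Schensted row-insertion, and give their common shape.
P = [1, 2, 5, 8] / [3, 7] / [4] / [6];  Q = [1, 2, 4, 8] / [3, 7] / [5] / [6];  common shape = (4, 2, 1, 1)

Row-insert the values π_1, π_2, … into P one at a time, bumping the leftmost entry strictly greater than the inserted value down to the next row. The recording tableau Q records, in position (i, j), the step at which that cell was added to P.
  Insert 1 (step 1): P = [1];  Q = [1]
  Insert 6 (step 2): P = [1, 6];  Q = [1, 2]
  Insert 4 (step 3): P = [1, 4] / [6];  Q = [1, 2] / [3]
  Insert 7 (step 4): P = [1, 4, 7] / [6];  Q = [1, 2, 4] / [3]
  Insert 3 (step 5): P = [1, 3, 7] / [4] / [6];  Q = [1, 2, 4] / [3] / [5]
  Insert 2 (step 6): P = [1, 2, 7] / [3] / [4] / [6];  Q = [1, 2, 4] / [3] / [5] / [6]
  Insert 5 (step 7): P = [1, 2, 5] / [3, 7] / [4] / [6];  Q = [1, 2, 4] / [3, 7] / [5] / [6]
  Insert 8 (step 8): P = [1, 2, 5, 8] / [3, 7] / [4] / [6];  Q = [1, 2, 4, 8] / [3, 7] / [5] / [6]
Final shape: (4, 2, 1, 1).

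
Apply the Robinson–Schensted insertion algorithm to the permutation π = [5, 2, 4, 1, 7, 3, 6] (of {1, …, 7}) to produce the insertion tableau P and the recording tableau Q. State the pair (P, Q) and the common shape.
P = [1, 3, 6] / [2, 4, 7] / [5];  Q = [1, 3, 5] / [2, 6, 7] / [4];  common shape = (3, 3, 1)

Row-insert the values π_1, π_2, … into P one at a time, bumping the leftmost entry strictly greater than the inserted value down to the next row. The recording tableau Q records, in position (i, j), the step at which that cell was added to P.
  Insert 5 (step 1): P = [5];  Q = [1]
  Insert 2 (step 2): P = [2] / [5];  Q = [1] / [2]
  Insert 4 (step 3): P = [2, 4] / [5];  Q = [1, 3] / [2]
  Insert 1 (step 4): P = [1, 4] / [2] / [5];  Q = [1, 3] / [2] / [4]
  Insert 7 (step 5): P = [1, 4, 7] / [2] / [5];  Q = [1, 3, 5] / [2] / [4]
  Insert 3 (step 6): P = [1, 3, 7] / [2, 4] / [5];  Q = [1, 3, 5] / [2, 6] / [4]
  Insert 6 (step 7): P = [1, 3, 6] / [2, 4, 7] / [5];  Q = [1, 3, 5] / [2, 6, 7] / [4]
Final shape: (3, 3, 1).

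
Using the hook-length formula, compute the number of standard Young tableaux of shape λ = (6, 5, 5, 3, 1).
# SYT of shape (6, 5, 5, 3, 1) = 67343562

Hook-length formula: f^λ = n! / Π hook(c), product over all cells c of the Young diagram. For λ = (6, 5, 5, 3, 1), n = 20 boxes. Hook lengths by row (left-to-right, top-to-bottom): [10, 8, 7, 5, 4, 1]; [8, 6, 5, 3, 2]; [7, 5, 4, 2, 1]; [4, 2, 1]; [1]. Product of hooks = 36126720000. So f^λ = 20! / 36126720000 = 2432902008176640000 / 36126720000 = 67343562.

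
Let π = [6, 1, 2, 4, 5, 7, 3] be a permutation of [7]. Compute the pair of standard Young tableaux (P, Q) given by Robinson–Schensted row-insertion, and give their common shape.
P = [1, 2, 3, 5, 7] / [4] / [6];  Q = [1, 3, 4, 5, 6] / [2] / [7];  common shape = (5, 1, 1)

Row-insert the values π_1, π_2, … into P one at a time, bumping the leftmost entry strictly greater than the inserted value down to the next row. The recording tableau Q records, in position (i, j), the step at which that cell was added to P.
  Insert 6 (step 1): P = [6];  Q = [1]
  Insert 1 (step 2): P = [1] / [6];  Q = [1] / [2]
  Insert 2 (step 3): P = [1, 2] / [6];  Q = [1, 3] / [2]
  Insert 4 (step 4): P = [1, 2, 4] / [6];  Q = [1, 3, 4] / [2]
  Insert 5 (step 5): P = [1, 2, 4, 5] / [6];  Q = [1, 3, 4, 5] / [2]
  Insert 7 (step 6): P = [1, 2, 4, 5, 7] / [6];  Q = [1, 3, 4, 5, 6] / [2]
  Insert 3 (step 7): P = [1, 2, 3, 5, 7] / [4] / [6];  Q = [1, 3, 4, 5, 6] / [2] / [7]
Final shape: (5, 1, 1).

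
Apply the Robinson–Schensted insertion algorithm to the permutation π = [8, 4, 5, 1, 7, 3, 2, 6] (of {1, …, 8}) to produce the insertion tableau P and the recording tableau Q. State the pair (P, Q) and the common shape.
P = [1, 2, 6] / [3, 5, 7] / [4] / [8];  Q = [1, 3, 5] / [2, 6, 8] / [4] / [7];  common shape = (3, 3, 1, 1)

Row-insert the values π_1, π_2, … into P one at a time, bumping the leftmost entry strictly greater than the inserted value down to the next row. The recording tableau Q records, in position (i, j), the step at which that cell was added to P.
  Insert 8 (step 1): P = [8];  Q = [1]
  Insert 4 (step 2): P = [4] / [8];  Q = [1] / [2]
  Insert 5 (step 3): P = [4, 5] / [8];  Q = [1, 3] / [2]
  Insert 1 (step 4): P = [1, 5] / [4] / [8];  Q = [1, 3] / [2] / [4]
  Insert 7 (step 5): P = [1, 5, 7] / [4] / [8];  Q = [1, 3, 5] / [2] / [4]
  Insert 3 (step 6): P = [1, 3, 7] / [4, 5] / [8];  Q = [1, 3, 5] / [2, 6] / [4]
  Insert 2 (step 7): P = [1, 2, 7] / [3, 5] / [4] / [8];  Q = [1, 3, 5] / [2, 6] / [4] / [7]
  Insert 6 (step 8): P = [1, 2, 6] / [3, 5, 7] / [4] / [8];  Q = [1, 3, 5] / [2, 6, 8] / [4] / [7]
Final shape: (3, 3, 1, 1).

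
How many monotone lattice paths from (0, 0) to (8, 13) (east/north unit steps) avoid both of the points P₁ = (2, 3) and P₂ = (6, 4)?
Number of paths = 114610

Inclusion–exclusion. Total paths: C(21, 8) = 203490. Through P₁: C(5, 2)·C(16, 6) = 80080. Through P₂: C(10, 6)·C(11, 2) = 11550. Since P₁ is strictly southwest of P₂, a monotone path through both must visit P₁ then P₂; paths through both = C(5, 2)·C(5, 4)·C(11, 2) = 2750. Avoid both = 203490 − 80080 − 11550 + 2750 = 114610.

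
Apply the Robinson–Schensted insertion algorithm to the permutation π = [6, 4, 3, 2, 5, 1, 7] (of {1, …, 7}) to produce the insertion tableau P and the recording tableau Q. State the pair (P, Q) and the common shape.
P = [1, 5, 7] / [2] / [3] / [4] / [6];  Q = [1, 5, 7] / [2] / [3] / [4] / [6];  common shape = (3, 1, 1, 1, 1)

Row-insert the values π_1, π_2, … into P one at a time, bumping the leftmost entry strictly greater than the inserted value down to the next row. The recording tableau Q records, in position (i, j), the step at which that cell was added to P.
  Insert 6 (step 1): P = [6];  Q = [1]
  Insert 4 (step 2): P = [4] / [6];  Q = [1] / [2]
  Insert 3 (step 3): P = [3] / [4] / [6];  Q = [1] / [2] / [3]
  Insert 2 (step 4): P = [2] / [3] / [4] / [6];  Q = [1] / [2] / [3] / [4]
  Insert 5 (step 5): P = [2, 5] / [3] / [4] / [6];  Q = [1, 5] / [2] / [3] / [4]
  Insert 1 (step 6): P = [1, 5] / [2] / [3] / [4] / [6];  Q = [1, 5] / [2] / [3] / [4] / [6]
  Insert 7 (step 7): P = [1, 5, 7] / [2] / [3] / [4] / [6];  Q = [1, 5, 7] / [2] / [3] / [4] / [6]
Final shape: (3, 1, 1, 1, 1).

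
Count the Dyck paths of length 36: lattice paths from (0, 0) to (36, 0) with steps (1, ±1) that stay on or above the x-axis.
C_18 = 477638700

These Dyck paths are counted by the Catalan number C_n = (1/(n + 1)) · C(2n, n). For n = 18: C_18 = (1/19) · C(36, 18) = 9075135300/19 = 477638700.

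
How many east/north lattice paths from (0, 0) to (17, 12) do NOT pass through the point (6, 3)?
Number of paths = 37787295

Total paths from (0, 0) to (17, 12): C(29, 17) = 51895935. Paths through (6, 3): (paths (0, 0) → (6, 3)) × (paths (6, 3) → (17, 12)) = C(9, 6) · C(20, 11) = 84 · 167960 = 14108640. Avoidance count = 51895935 − 14108640 = 37787295.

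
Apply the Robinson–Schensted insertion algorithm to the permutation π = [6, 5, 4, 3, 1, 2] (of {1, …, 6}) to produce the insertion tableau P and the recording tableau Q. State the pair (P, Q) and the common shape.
P = [1, 2] / [3] / [4] / [5] / [6];  Q = [1, 6] / [2] / [3] / [4] / [5];  common shape = (2, 1, 1, 1, 1)

Row-insert the values π_1, π_2, … into P one at a time, bumping the leftmost entry strictly greater than the inserted value down to the next row. The recording tableau Q records, in position (i, j), the step at which that cell was added to P.
  Insert 6 (step 1): P = [6];  Q = [1]
  Insert 5 (step 2): P = [5] / [6];  Q = [1] / [2]
  Insert 4 (step 3): P = [4] / [5] / [6];  Q = [1] / [2] / [3]
  Insert 3 (step 4): P = [3] / [4] / [5] / [6];  Q = [1] / [2] / [3] / [4]
  Insert 1 (step 5): P = [1] / [3] / [4] / [5] / [6];  Q = [1] / [2] / [3] / [4] / [5]
  Insert 2 (step 6): P = [1, 2] / [3] / [4] / [5] / [6];  Q = [1, 6] / [2] / [3] / [4] / [5]
Final shape: (2, 1, 1, 1, 1).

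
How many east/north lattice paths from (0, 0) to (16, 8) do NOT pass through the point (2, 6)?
Number of paths = 732111

Total paths from (0, 0) to (16, 8): C(24, 16) = 735471. Paths through (2, 6): (paths (0, 0) → (2, 6)) × (paths (2, 6) → (16, 8)) = C(8, 2) · C(16, 14) = 28 · 120 = 3360. Avoidance count = 735471 − 3360 = 732111.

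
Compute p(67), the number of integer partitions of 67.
p(67) = 2679689

Compute p(n) via the recurrence p(n, m) = p(n, m−1) + p(n−m, m), where p(n, m) counts partitions of n with all parts ≤ m and p(n) = p(n, n). The base cases are p(0, m) = 1 and p(n, 0) = 0 for n > 0. Filling the table yields p(67) = 2679689. (Euler's pentagonal recurrence is an alternative.)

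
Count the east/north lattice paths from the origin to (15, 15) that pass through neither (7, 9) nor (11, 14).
Number of paths = 105683400

Inclusion–exclusion. Total paths: C(30, 15) = 155117520. Through P₁: C(16, 7)·C(14, 8) = 34354320. Through P₂: C(25, 11)·C(5, 4) = 22287000. Since P₁ is strictly southwest of P₂, a monotone path through both must visit P₁ then P₂; paths through both = C(16, 7)·C(9, 4)·C(5, 4) = 7207200. Avoid both = 155117520 − 34354320 − 22287000 + 7207200 = 105683400.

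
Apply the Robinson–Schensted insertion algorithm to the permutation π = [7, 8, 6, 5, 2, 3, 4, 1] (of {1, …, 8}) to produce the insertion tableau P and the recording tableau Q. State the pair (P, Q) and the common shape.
P = [1, 3, 4] / [2, 8] / [5] / [6] / [7];  Q = [1, 2, 7] / [3, 6] / [4] / [5] / [8];  common shape = (3, 2, 1, 1, 1)

Row-insert the values π_1, π_2, … into P one at a time, bumping the leftmost entry strictly greater than the inserted value down to the next row. The recording tableau Q records, in position (i, j), the step at which that cell was added to P.
  Insert 7 (step 1): P = [7];  Q = [1]
  Insert 8 (step 2): P = [7, 8];  Q = [1, 2]
  Insert 6 (step 3): P = [6, 8] / [7];  Q = [1, 2] / [3]
  Insert 5 (step 4): P = [5, 8] / [6] / [7];  Q = [1, 2] / [3] / [4]
  Insert 2 (step 5): P = [2, 8] / [5] / [6] / [7];  Q = [1, 2] / [3] / [4] / [5]
  Insert 3 (step 6): P = [2, 3] / [5, 8] / [6] / [7];  Q = [1, 2] / [3, 6] / [4] / [5]
  Insert 4 (step 7): P = [2, 3, 4] / [5, 8] / [6] / [7];  Q = [1, 2, 7] / [3, 6] / [4] / [5]
  Insert 1 (step 8): P = [1, 3, 4] / [2, 8] / [5] / [6] / [7];  Q = [1, 2, 7] / [3, 6] / [4] / [5] / [8]
Final shape: (3, 2, 1, 1, 1).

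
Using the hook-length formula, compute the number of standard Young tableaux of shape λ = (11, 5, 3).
# SYT of shape (11, 5, 3) = 949620

Hook-length formula: f^λ = n! / Π hook(c), product over all cells c of the Young diagram. For λ = (11, 5, 3), n = 19 boxes. Hook lengths by row (left-to-right, top-to-bottom): [13, 12, 11, 9, 8, 6, 5, 4, 3, 2, 1]; [6, 5, 4, 2, 1]; [3, 2, 1]. Product of hooks = 128098713600. So f^λ = 19! / 128098713600 = 121645100408832000 / 128098713600 = 949620.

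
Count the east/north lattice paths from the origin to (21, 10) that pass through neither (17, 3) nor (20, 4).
Number of paths = 43933503

Inclusion–exclusion. Total paths: C(31, 21) = 44352165. Through P₁: C(20, 17)·C(11, 4) = 376200. Through P₂: C(24, 20)·C(7, 1) = 74382. Since P₁ is strictly southwest of P₂, a monotone path through both must visit P₁ then P₂; paths through both = C(20, 17)·C(4, 3)·C(7, 1) = 31920. Avoid both = 44352165 − 376200 − 74382 + 31920 = 43933503.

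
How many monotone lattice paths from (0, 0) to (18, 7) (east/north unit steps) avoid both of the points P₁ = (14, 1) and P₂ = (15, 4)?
Number of paths = 401230

Inclusion–exclusion. Total paths: C(25, 18) = 480700. Through P₁: C(15, 14)·C(10, 4) = 3150. Through P₂: C(19, 15)·C(6, 3) = 77520. Since P₁ is strictly southwest of P₂, a monotone path through both must visit P₁ then P₂; paths through both = C(15, 14)·C(4, 1)·C(6, 3) = 1200. Avoid both = 480700 − 3150 − 77520 + 1200 = 401230.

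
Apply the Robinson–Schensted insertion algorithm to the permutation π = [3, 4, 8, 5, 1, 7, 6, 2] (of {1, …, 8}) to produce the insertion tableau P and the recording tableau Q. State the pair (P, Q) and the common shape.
P = [1, 2, 5, 6] / [3, 4] / [7] / [8];  Q = [1, 2, 3, 6] / [4, 7] / [5] / [8];  common shape = (4, 2, 1, 1)

Row-insert the values π_1, π_2, … into P one at a time, bumping the leftmost entry strictly greater than the inserted value down to the next row. The recording tableau Q records, in position (i, j), the step at which that cell was added to P.
  Insert 3 (step 1): P = [3];  Q = [1]
  Insert 4 (step 2): P = [3, 4];  Q = [1, 2]
  Insert 8 (step 3): P = [3, 4, 8];  Q = [1, 2, 3]
  Insert 5 (step 4): P = [3, 4, 5] / [8];  Q = [1, 2, 3] / [4]
  Insert 1 (step 5): P = [1, 4, 5] / [3] / [8];  Q = [1, 2, 3] / [4] / [5]
  Insert 7 (step 6): P = [1, 4, 5, 7] / [3] / [8];  Q = [1, 2, 3, 6] / [4] / [5]
  Insert 6 (step 7): P = [1, 4, 5, 6] / [3, 7] / [8];  Q = [1, 2, 3, 6] / [4, 7] / [5]
  Insert 2 (step 8): P = [1, 2, 5, 6] / [3, 4] / [7] / [8];  Q = [1, 2, 3, 6] / [4, 7] / [5] / [8]
Final shape: (4, 2, 1, 1).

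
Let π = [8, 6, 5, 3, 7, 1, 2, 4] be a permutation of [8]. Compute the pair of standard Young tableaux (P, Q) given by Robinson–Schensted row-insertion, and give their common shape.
P = [1, 2, 4] / [3, 7] / [5] / [6] / [8];  Q = [1, 5, 8] / [2, 7] / [3] / [4] / [6];  common shape = (3, 2, 1, 1, 1)

Row-insert the values π_1, π_2, … into P one at a time, bumping the leftmost entry strictly greater than the inserted value down to the next row. The recording tableau Q records, in position (i, j), the step at which that cell was added to P.
  Insert 8 (step 1): P = [8];  Q = [1]
  Insert 6 (step 2): P = [6] / [8];  Q = [1] / [2]
  Insert 5 (step 3): P = [5] / [6] / [8];  Q = [1] / [2] / [3]
  Insert 3 (step 4): P = [3] / [5] / [6] / [8];  Q = [1] / [2] / [3] / [4]
  Insert 7 (step 5): P = [3, 7] / [5] / [6] / [8];  Q = [1, 5] / [2] / [3] / [4]
  Insert 1 (step 6): P = [1, 7] / [3] / [5] / [6] / [8];  Q = [1, 5] / [2] / [3] / [4] / [6]
  Insert 2 (step 7): P = [1, 2] / [3, 7] / [5] / [6] / [8];  Q = [1, 5] / [2, 7] / [3] / [4] / [6]
  Insert 4 (step 8): P = [1, 2, 4] / [3, 7] / [5] / [6] / [8];  Q = [1, 5, 8] / [2, 7] / [3] / [4] / [6]
Final shape: (3, 2, 1, 1, 1).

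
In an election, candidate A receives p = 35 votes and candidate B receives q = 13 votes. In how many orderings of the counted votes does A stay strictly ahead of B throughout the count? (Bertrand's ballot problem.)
Strict-lead orderings = 88425447594

Total orderings of the 48 votes with 35 for A: C(48, 35) = 192928249296. By the Bertrand ballot formula (Cycle Lemma / reflection principle), the number of orderings in which A is strictly ahead of B throughout is (p − q)/(p + q) · C(p + q, p) = (35 − 13)/(35 + 13) · 192928249296 = 88425447594.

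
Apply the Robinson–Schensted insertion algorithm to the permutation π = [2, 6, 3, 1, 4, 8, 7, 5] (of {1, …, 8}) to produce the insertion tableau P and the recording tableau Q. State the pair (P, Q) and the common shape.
P = [1, 3, 4, 5] / [2, 7] / [6, 8];  Q = [1, 2, 5, 6] / [3, 7] / [4, 8];  common shape = (4, 2, 2)

Row-insert the values π_1, π_2, … into P one at a time, bumping the leftmost entry strictly greater than the inserted value down to the next row. The recording tableau Q records, in position (i, j), the step at which that cell was added to P.
  Insert 2 (step 1): P = [2];  Q = [1]
  Insert 6 (step 2): P = [2, 6];  Q = [1, 2]
  Insert 3 (step 3): P = [2, 3] / [6];  Q = [1, 2] / [3]
  Insert 1 (step 4): P = [1, 3] / [2] / [6];  Q = [1, 2] / [3] / [4]
  Insert 4 (step 5): P = [1, 3, 4] / [2] / [6];  Q = [1, 2, 5] / [3] / [4]
  Insert 8 (step 6): P = [1, 3, 4, 8] / [2] / [6];  Q = [1, 2, 5, 6] / [3] / [4]
  Insert 7 (step 7): P = [1, 3, 4, 7] / [2, 8] / [6];  Q = [1, 2, 5, 6] / [3, 7] / [4]
  Insert 5 (step 8): P = [1, 3, 4, 5] / [2, 7] / [6, 8];  Q = [1, 2, 5, 6] / [3, 7] / [4, 8]
Final shape: (4, 2, 2).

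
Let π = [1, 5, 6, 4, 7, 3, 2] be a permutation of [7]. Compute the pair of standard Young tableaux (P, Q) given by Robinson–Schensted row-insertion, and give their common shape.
P = [1, 2, 6, 7] / [3] / [4] / [5];  Q = [1, 2, 3, 5] / [4] / [6] / [7];  common shape = (4, 1, 1, 1)

Row-insert the values π_1, π_2, … into P one at a time, bumping the leftmost entry strictly greater than the inserted value down to the next row. The recording tableau Q records, in position (i, j), the step at which that cell was added to P.
  Insert 1 (step 1): P = [1];  Q = [1]
  Insert 5 (step 2): P = [1, 5];  Q = [1, 2]
  Insert 6 (step 3): P = [1, 5, 6];  Q = [1, 2, 3]
  Insert 4 (step 4): P = [1, 4, 6] / [5];  Q = [1, 2, 3] / [4]
  Insert 7 (step 5): P = [1, 4, 6, 7] / [5];  Q = [1, 2, 3, 5] / [4]
  Insert 3 (step 6): P = [1, 3, 6, 7] / [4] / [5];  Q = [1, 2, 3, 5] / [4] / [6]
  Insert 2 (step 7): P = [1, 2, 6, 7] / [3] / [4] / [5];  Q = [1, 2, 3, 5] / [4] / [6] / [7]
Final shape: (4, 1, 1, 1).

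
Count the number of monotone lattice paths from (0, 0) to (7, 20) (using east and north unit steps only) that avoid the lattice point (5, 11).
Number of paths = 647790

Total paths from (0, 0) to (7, 20): C(27, 7) = 888030. Paths through (5, 11): (paths (0, 0) → (5, 11)) × (paths (5, 11) → (7, 20)) = C(16, 5) · C(11, 2) = 4368 · 55 = 240240. Avoidance count = 888030 − 240240 = 647790.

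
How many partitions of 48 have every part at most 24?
p(48, parts ≤ 24) = 141510

Use the recurrence p(n, m) = p(n, m−1) + p(n−m, m): either the largest part is < m (count p(n, m−1)) or the largest part is exactly m (remove one copy of m, count p(n−m, m)). With p(0, ·) = 1 this gives p(48, parts ≤ 24) = 141510. (By conjugating Young diagrams, this also counts partitions of 48 into at most 24 parts.)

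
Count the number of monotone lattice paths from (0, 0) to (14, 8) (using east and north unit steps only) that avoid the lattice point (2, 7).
Number of paths = 319302

Total paths from (0, 0) to (14, 8): C(22, 14) = 319770. Paths through (2, 7): (paths (0, 0) → (2, 7)) × (paths (2, 7) → (14, 8)) = C(9, 2) · C(13, 12) = 36 · 13 = 468. Avoidance count = 319770 − 468 = 319302.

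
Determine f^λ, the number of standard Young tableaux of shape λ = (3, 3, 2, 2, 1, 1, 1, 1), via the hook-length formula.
# SYT of shape (3, 3, 2, 2, 1, 1, 1, 1) = 12012

Hook-length formula: f^λ = n! / Π hook(c), product over all cells c of the Young diagram. For λ = (3, 3, 2, 2, 1, 1, 1, 1), n = 14 boxes. Hook lengths by row (left-to-right, top-to-bottom): [10, 5, 2]; [9, 4, 1]; [7, 2]; [6, 1]; [4]; [3]; [2]; [1]. Product of hooks = 7257600. So f^λ = 14! / 7257600 = 87178291200 / 7257600 = 12012.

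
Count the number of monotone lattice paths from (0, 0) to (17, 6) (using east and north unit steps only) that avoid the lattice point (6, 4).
Number of paths = 84567

Total paths from (0, 0) to (17, 6): C(23, 17) = 100947. Paths through (6, 4): (paths (0, 0) → (6, 4)) × (paths (6, 4) → (17, 6)) = C(10, 6) · C(13, 11) = 210 · 78 = 16380. Avoidance count = 100947 − 16380 = 84567.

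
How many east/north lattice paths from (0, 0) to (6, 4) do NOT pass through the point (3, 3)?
Number of paths = 130

Total paths from (0, 0) to (6, 4): C(10, 6) = 210. Paths through (3, 3): (paths (0, 0) → (3, 3)) × (paths (3, 3) → (6, 4)) = C(6, 3) · C(4, 3) = 20 · 4 = 80. Avoidance count = 210 − 80 = 130.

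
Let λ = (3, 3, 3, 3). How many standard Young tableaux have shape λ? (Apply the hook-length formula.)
# SYT of shape (3, 3, 3, 3) = 462

Hook-length formula: f^λ = n! / Π hook(c), product over all cells c of the Young diagram. For λ = (3, 3, 3, 3), n = 12 boxes. Hook lengths by row (left-to-right, top-to-bottom): [6, 5, 4]; [5, 4, 3]; [4, 3, 2]; [3, 2, 1]. Product of hooks = 1036800. So f^λ = 12! / 1036800 = 479001600 / 1036800 = 462.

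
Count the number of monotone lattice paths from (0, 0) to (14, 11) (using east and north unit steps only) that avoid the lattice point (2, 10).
Number of paths = 4456542

Total paths from (0, 0) to (14, 11): C(25, 14) = 4457400. Paths through (2, 10): (paths (0, 0) → (2, 10)) × (paths (2, 10) → (14, 11)) = C(12, 2) · C(13, 12) = 66 · 13 = 858. Avoidance count = 4457400 − 858 = 4456542.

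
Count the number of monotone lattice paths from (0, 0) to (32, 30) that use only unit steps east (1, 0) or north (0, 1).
Number of paths = 450883717216034179

A monotone lattice path from (0, 0) to (32, 30) consists of 32 east steps and 30 north steps in some order, so it is determined by which 32 of the 62 steps are east. The count is C(62, 32) = 450883717216034179.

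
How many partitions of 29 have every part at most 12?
p(29, parts ≤ 12) = 3655

Use the recurrence p(n, m) = p(n, m−1) + p(n−m, m): either the largest part is < m (count p(n, m−1)) or the largest part is exactly m (remove one copy of m, count p(n−m, m)). With p(0, ·) = 1 this gives p(29, parts ≤ 12) = 3655. (By conjugating Young diagrams, this also counts partitions of 29 into at most 12 parts.)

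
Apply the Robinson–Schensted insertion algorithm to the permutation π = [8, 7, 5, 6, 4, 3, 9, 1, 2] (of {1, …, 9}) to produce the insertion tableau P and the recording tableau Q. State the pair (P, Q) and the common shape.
P = [1, 2, 9] / [3, 6] / [4] / [5] / [7] / [8];  Q = [1, 4, 7] / [2, 9] / [3] / [5] / [6] / [8];  common shape = (3, 2, 1, 1, 1, 1)

Row-insert the values π_1, π_2, … into P one at a time, bumping the leftmost entry strictly greater than the inserted value down to the next row. The recording tableau Q records, in position (i, j), the step at which that cell was added to P.
  Insert 8 (step 1): P = [8];  Q = [1]
  Insert 7 (step 2): P = [7] / [8];  Q = [1] / [2]
  Insert 5 (step 3): P = [5] / [7] / [8];  Q = [1] / [2] / [3]
  Insert 6 (step 4): P = [5, 6] / [7] / [8];  Q = [1, 4] / [2] / [3]
  Insert 4 (step 5): P = [4, 6] / [5] / [7] / [8];  Q = [1, 4] / [2] / [3] / [5]
  Insert 3 (step 6): P = [3, 6] / [4] / [5] / [7] / [8];  Q = [1, 4] / [2] / [3] / [5] / [6]
  Insert 9 (step 7): P = [3, 6, 9] / [4] / [5] / [7] / [8];  Q = [1, 4, 7] / [2] / [3] / [5] / [6]
  Insert 1 (step 8): P = [1, 6, 9] / [3] / [4] / [5] / [7] / [8];  Q = [1, 4, 7] / [2] / [3] / [5] / [6] / [8]
  Insert 2 (step 9): P = [1, 2, 9] / [3, 6] / [4] / [5] / [7] / [8];  Q = [1, 4, 7] / [2, 9] / [3] / [5] / [6] / [8]
Final shape: (3, 2, 1, 1, 1, 1).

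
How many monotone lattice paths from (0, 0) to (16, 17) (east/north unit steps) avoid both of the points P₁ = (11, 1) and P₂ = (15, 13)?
Number of paths = 979457322

Inclusion–exclusion. Total paths: C(33, 16) = 1166803110. Through P₁: C(12, 11)·C(21, 5) = 244188. Through P₂: C(28, 15)·C(5, 1) = 187210800. Since P₁ is strictly southwest of P₂, a monotone path through both must visit P₁ then P₂; paths through both = C(12, 11)·C(16, 4)·C(5, 1) = 109200. Avoid both = 1166803110 − 244188 − 187210800 + 109200 = 979457322.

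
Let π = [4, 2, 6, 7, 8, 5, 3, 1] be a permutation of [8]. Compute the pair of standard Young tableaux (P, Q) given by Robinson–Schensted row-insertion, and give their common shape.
P = [1, 3, 7, 8] / [2, 5] / [4] / [6];  Q = [1, 3, 4, 5] / [2, 6] / [7] / [8];  common shape = (4, 2, 1, 1)

Row-insert the values π_1, π_2, … into P one at a time, bumping the leftmost entry strictly greater than the inserted value down to the next row. The recording tableau Q records, in position (i, j), the step at which that cell was added to P.
  Insert 4 (step 1): P = [4];  Q = [1]
  Insert 2 (step 2): P = [2] / [4];  Q = [1] / [2]
  Insert 6 (step 3): P = [2, 6] / [4];  Q = [1, 3] / [2]
  Insert 7 (step 4): P = [2, 6, 7] / [4];  Q = [1, 3, 4] / [2]
  Insert 8 (step 5): P = [2, 6, 7, 8] / [4];  Q = [1, 3, 4, 5] / [2]
  Insert 5 (step 6): P = [2, 5, 7, 8] / [4, 6];  Q = [1, 3, 4, 5] / [2, 6]
  Insert 3 (step 7): P = [2, 3, 7, 8] / [4, 5] / [6];  Q = [1, 3, 4, 5] / [2, 6] / [7]
  Insert 1 (step 8): P = [1, 3, 7, 8] / [2, 5] / [4] / [6];  Q = [1, 3, 4, 5] / [2, 6] / [7] / [8]
Final shape: (4, 2, 1, 1).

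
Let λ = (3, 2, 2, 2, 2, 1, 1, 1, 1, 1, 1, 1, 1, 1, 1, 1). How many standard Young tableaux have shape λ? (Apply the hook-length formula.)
# SYT of shape (3, 2, 2, 2, 2, 1, 1, 1, 1, 1, 1, 1, 1, 1, 1, 1) = 248710

Hook-length formula: f^λ = n! / Π hook(c), product over all cells c of the Young diagram. For λ = (3, 2, 2, 2, 2, 1, 1, 1, 1, 1, 1, 1, 1, 1, 1, 1), n = 22 boxes. Hook lengths by row (left-to-right, top-to-bottom): [18, 6, 1]; [16, 4]; [15, 3]; [14, 2]; [13, 1]; [11]; [10]; [9]; [8]; [7]; [6]; [5]; [4]; [3]; [2]; [1]. Product of hooks = 4519322615808000. So f^λ = 22! / 4519322615808000 = 1124000727777607680000 / 4519322615808000 = 248710.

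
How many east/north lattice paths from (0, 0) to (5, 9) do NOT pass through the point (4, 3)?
Number of paths = 1757

Total paths from (0, 0) to (5, 9): C(14, 5) = 2002. Paths through (4, 3): (paths (0, 0) → (4, 3)) × (paths (4, 3) → (5, 9)) = C(7, 4) · C(7, 1) = 35 · 7 = 245. Avoidance count = 2002 − 245 = 1757.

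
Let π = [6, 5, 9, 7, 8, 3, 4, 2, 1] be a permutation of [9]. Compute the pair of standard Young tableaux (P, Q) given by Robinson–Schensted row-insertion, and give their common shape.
P = [1, 4, 8] / [2, 7] / [3, 9] / [5] / [6];  Q = [1, 3, 5] / [2, 4] / [6, 7] / [8] / [9];  common shape = (3, 2, 2, 1, 1)

Row-insert the values π_1, π_2, … into P one at a time, bumping the leftmost entry strictly greater than the inserted value down to the next row. The recording tableau Q records, in position (i, j), the step at which that cell was added to P.
  Insert 6 (step 1): P = [6];  Q = [1]
  Insert 5 (step 2): P = [5] / [6];  Q = [1] / [2]
  Insert 9 (step 3): P = [5, 9] / [6];  Q = [1, 3] / [2]
  Insert 7 (step 4): P = [5, 7] / [6, 9];  Q = [1, 3] / [2, 4]
  Insert 8 (step 5): P = [5, 7, 8] / [6, 9];  Q = [1, 3, 5] / [2, 4]
  Insert 3 (step 6): P = [3, 7, 8] / [5, 9] / [6];  Q = [1, 3, 5] / [2, 4] / [6]
  Insert 4 (step 7): P = [3, 4, 8] / [5, 7] / [6, 9];  Q = [1, 3, 5] / [2, 4] / [6, 7]
  Insert 2 (step 8): P = [2, 4, 8] / [3, 7] / [5, 9] / [6];  Q = [1, 3, 5] / [2, 4] / [6, 7] / [8]
  Insert 1 (step 9): P = [1, 4, 8] / [2, 7] / [3, 9] / [5] / [6];  Q = [1, 3, 5] / [2, 4] / [6, 7] / [8] / [9]
Final shape: (3, 2, 2, 1, 1).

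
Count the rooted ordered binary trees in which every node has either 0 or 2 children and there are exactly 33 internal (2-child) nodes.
C_33 = 212336130412243110

These full binary trees are counted by the Catalan number C_n = (1/(n + 1)) · C(2n, n). For n = 33: C_33 = (1/34) · C(66, 33) = 7219428434016265740/34 = 212336130412243110.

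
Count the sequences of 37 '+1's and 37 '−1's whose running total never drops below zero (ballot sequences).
C_37 = 45950804324621742364

These ballot sequences are counted by the Catalan number C_n = (1/(n + 1)) · C(2n, n). For n = 37: C_37 = (1/38) · C(74, 37) = 1746130564335626209832/38 = 45950804324621742364.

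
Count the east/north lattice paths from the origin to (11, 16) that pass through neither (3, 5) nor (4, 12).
Number of paths = 8352543

Inclusion–exclusion. Total paths: C(27, 11) = 13037895. Through P₁: C(8, 3)·C(19, 8) = 4232592. Through P₂: C(16, 4)·C(11, 7) = 600600. Since P₁ is strictly southwest of P₂, a monotone path through both must visit P₁ then P₂; paths through both = C(8, 3)·C(8, 1)·C(11, 7) = 147840. Avoid both = 13037895 − 4232592 − 600600 + 147840 = 8352543.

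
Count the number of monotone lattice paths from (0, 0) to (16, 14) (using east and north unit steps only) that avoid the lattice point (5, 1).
Number of paths = 130445811

Total paths from (0, 0) to (16, 14): C(30, 16) = 145422675. Paths through (5, 1): (paths (0, 0) → (5, 1)) × (paths (5, 1) → (16, 14)) = C(6, 5) · C(24, 11) = 6 · 2496144 = 14976864. Avoidance count = 145422675 − 14976864 = 130445811.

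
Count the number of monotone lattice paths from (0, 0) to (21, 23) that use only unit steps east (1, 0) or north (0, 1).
Number of paths = 2012616400080

A monotone lattice path from (0, 0) to (21, 23) consists of 21 east steps and 23 north steps in some order, so it is determined by which 21 of the 44 steps are east. The count is C(44, 21) = 2012616400080.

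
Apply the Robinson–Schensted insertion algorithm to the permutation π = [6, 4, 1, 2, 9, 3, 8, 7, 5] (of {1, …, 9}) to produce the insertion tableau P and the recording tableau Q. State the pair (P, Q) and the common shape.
P = [1, 2, 3, 5] / [4, 7] / [6, 8] / [9];  Q = [1, 4, 5, 7] / [2, 6] / [3, 8] / [9];  common shape = (4, 2, 2, 1)

Row-insert the values π_1, π_2, … into P one at a time, bumping the leftmost entry strictly greater than the inserted value down to the next row. The recording tableau Q records, in position (i, j), the step at which that cell was added to P.
  Insert 6 (step 1): P = [6];  Q = [1]
  Insert 4 (step 2): P = [4] / [6];  Q = [1] / [2]
  Insert 1 (step 3): P = [1] / [4] / [6];  Q = [1] / [2] / [3]
  Insert 2 (step 4): P = [1, 2] / [4] / [6];  Q = [1, 4] / [2] / [3]
  Insert 9 (step 5): P = [1, 2, 9] / [4] / [6];  Q = [1, 4, 5] / [2] / [3]
  Insert 3 (step 6): P = [1, 2, 3] / [4, 9] / [6];  Q = [1, 4, 5] / [2, 6] / [3]
  Insert 8 (step 7): P = [1, 2, 3, 8] / [4, 9] / [6];  Q = [1, 4, 5, 7] / [2, 6] / [3]
  Insert 7 (step 8): P = [1, 2, 3, 7] / [4, 8] / [6, 9];  Q = [1, 4, 5, 7] / [2, 6] / [3, 8]
  Insert 5 (step 9): P = [1, 2, 3, 5] / [4, 7] / [6, 8] / [9];  Q = [1, 4, 5, 7] / [2, 6] / [3, 8] / [9]
Final shape: (4, 2, 2, 1).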